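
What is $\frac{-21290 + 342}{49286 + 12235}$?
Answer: $- \frac{20948}{61521} \approx -0.3405$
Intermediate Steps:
$\frac{-21290 + 342}{49286 + 12235} = - \frac{20948}{61521}$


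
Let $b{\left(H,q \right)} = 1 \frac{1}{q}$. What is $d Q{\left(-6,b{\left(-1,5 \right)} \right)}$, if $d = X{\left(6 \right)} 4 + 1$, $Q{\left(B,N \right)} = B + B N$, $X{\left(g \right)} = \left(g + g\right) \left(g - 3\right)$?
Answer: $-1044$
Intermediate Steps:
$X{\left(g \right)} = 2 g \left(-3 + g\right)$
$b{\left(H,q \right)} = \frac{1}{q}$
$d = 145$ ($d = 2 \cdot 6 \left(-3 + 6\right) 4 + 1 = 2 \cdot 6 \cdot 3 \cdot 4 + 1 = 36 \cdot 4 + 1 = 144 + 1 = 145$)
$d Q{\left(-6,b{\left(-1,5 \right)} \right)} = 145 \left(- 6 \left(1 + \frac{1}{5}\right)\right) = 145 \left(\left(-6\right) \frac{6}{5}\right) = 145 \left(- \frac{36}{5}\right) = -1044$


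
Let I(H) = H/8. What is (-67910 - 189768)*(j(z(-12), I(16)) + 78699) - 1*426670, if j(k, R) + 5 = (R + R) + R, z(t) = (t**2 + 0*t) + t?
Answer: -20279685270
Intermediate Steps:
I(H) = H/8 (I(H) = H*(1/8) = H/8)
z(t) = t + t**2 (z(t) = (t**2 + 0) + t = t**2 + t = t + t**2)
j(k, R) = -5 + 3*R (j(k, R) = -5 + ((R + R) + R) = -5 + (2*R + R) = -5 + 3*R)
(-67910 - 189768)*(j(z(-12), I(16)) + 78699) - 1*426670 = (-67910 - 189768)*((-5 + 3*((1/8)*16)) + 78699) - 1*426670 = -257678*((-5 + 3*2) + 78699) - 426670 = -257678*((-5 + 6) + 78699) - 426670 = -257678*(1 + 78699) - 426670 = -257678*78700 - 426670 = -20279258600 - 426670 = -20279685270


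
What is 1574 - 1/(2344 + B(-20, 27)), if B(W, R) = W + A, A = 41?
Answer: 3722509/2365 ≈ 1574.0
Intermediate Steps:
B(W, R) = 41 + W (B(W, R) = W + 41 = 41 + W)
1574 - 1/(2344 + B(-20, 27)) = 1574 - 1/(2344 + (41 - 20)) = 1574 - 1/(2344 + 21) = 1574 - 1/2365 = 3722509/2365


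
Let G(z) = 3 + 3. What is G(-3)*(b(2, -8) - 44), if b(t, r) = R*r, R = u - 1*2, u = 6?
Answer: -456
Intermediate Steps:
G(z) = 6
R = 4 (R = 6 - 1*2 = 6 - 2 = 4)
b(t, r) = 4*r
G(-3)*(b(2, -8) - 44) = 6*(4*(-8) - 44) = 6*(-32 - 44) = 6*(-76) = -456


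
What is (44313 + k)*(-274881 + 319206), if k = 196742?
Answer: 10684762875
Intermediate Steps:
(44313 + k)*(-274881 + 319206) = (44313 + 196742)*(-274881 + 319206) = 241055*44325 = 10684762875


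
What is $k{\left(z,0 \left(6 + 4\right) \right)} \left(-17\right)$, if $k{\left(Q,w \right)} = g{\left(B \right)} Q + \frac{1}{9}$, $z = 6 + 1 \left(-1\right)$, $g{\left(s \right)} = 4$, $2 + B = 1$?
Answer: $- \frac{3077}{9} \approx -341.89$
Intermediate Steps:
$B = -1$ ($B = -2 + 1 = -1$)
$z = 5$ ($z = 6 - 1 = 5$)
$k{\left(Q,w \right)} = \frac{1}{9} + 4 Q$ ($k{\left(Q,w \right)} = 4 Q + \frac{1}{9} = \frac{1}{9} + 4 Q$)
$k{\left(z,0 \left(6 + 4\right) \right)} \left(-17\right) = \left(\frac{1}{9} + 4 \cdot 5\right) \left(-17\right) = \left(\frac{1}{9} + 20\right) \left(-17\right) = \frac{181}{9} \left(-17\right) = - \frac{3077}{9}$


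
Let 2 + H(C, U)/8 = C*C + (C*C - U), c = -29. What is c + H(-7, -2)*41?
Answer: 32115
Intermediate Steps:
H(C, U) = -16 - 8*U + 16*C² (H(C, U) = -16 + 8*(C*C + (C*C - U)) = -16 + 8*(C² + (C² - U)) = -16 + 8*(-U + 2*C²) = -16 + (-8*U + 16*C²) = -16 - 8*U + 16*C²)
c + H(-7, -2)*41 = -29 + (-16 - 8*(-2) + 16*(-7)²)*41 = -29 + (-16 + 16 + 16*49)*41 = -29 + (-16 + 16 + 784)*41 = -29 + 784*41 = -29 + 32144 = 32115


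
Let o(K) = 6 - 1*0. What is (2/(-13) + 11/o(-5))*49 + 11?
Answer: 7277/78 ≈ 93.295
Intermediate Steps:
o(K) = 6 (o(K) = 6 + 0 = 6)
(2/(-13) + 11/o(-5))*49 + 11 = (2/(-13) + 11/6)*49 + 11 = (2*(-1/13) + 11*(⅙))*49 + 11 = (-2/13 + 11/6)*49 + 11 = (131/78)*49 + 11 = 6419/78 + 11 = 7277/78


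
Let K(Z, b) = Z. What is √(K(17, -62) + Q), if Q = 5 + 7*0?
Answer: √22 ≈ 4.6904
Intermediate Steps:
Q = 5 (Q = 5 + 0 = 5)
√(K(17, -62) + Q) = √(17 + 5) = √22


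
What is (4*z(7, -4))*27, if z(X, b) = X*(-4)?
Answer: -3024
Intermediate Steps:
z(X, b) = -4*X
(4*z(7, -4))*27 = (4*(-4*7))*27 = (4*(-28))*27 = -112*27 = -3024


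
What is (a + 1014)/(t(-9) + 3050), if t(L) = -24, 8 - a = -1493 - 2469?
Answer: 28/17 ≈ 1.6471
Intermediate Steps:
a = 3970 (a = 8 - (-1493 - 2469) = 8 - 1*(-3962) = 8 + 3962 = 3970)
(a + 1014)/(t(-9) + 3050) = (3970 + 1014)/(-24 + 3050) = 4984/3026 = 4984*(1/3026) = 28/17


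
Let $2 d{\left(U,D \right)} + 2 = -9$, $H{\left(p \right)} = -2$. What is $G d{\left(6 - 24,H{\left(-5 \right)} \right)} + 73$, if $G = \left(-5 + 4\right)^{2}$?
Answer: $\frac{135}{2} \approx 67.5$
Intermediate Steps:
$G = 1$ ($G = \left(-1\right)^{2} = 1$)
$d{\left(U,D \right)} = - \frac{11}{2}$ ($d{\left(U,D \right)} = -1 + \frac{1}{2} \left(-9\right) = -1 - \frac{9}{2} = - \frac{11}{2}$)
$G d{\left(6 - 24,H{\left(-5 \right)} \right)} + 73 = 1 \left(- \frac{11}{2}\right) + 73 = - \frac{11}{2} + 73 = \frac{135}{2}$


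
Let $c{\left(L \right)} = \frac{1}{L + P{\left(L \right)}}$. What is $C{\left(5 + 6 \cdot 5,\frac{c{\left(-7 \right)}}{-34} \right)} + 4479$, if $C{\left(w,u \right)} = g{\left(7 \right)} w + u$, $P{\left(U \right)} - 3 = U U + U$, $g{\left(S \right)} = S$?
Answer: $\frac{6103407}{1292} \approx 4724.0$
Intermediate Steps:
$P{\left(U \right)} = 3 + U + U^{2}$ ($P{\left(U \right)} = 3 + \left(U U + U\right) = 3 + \left(U^{2} + U\right) = 3 + \left(U + U^{2}\right) = 3 + U + U^{2}$)
$c{\left(L \right)} = \frac{1}{3 + L^{2} + 2 L}$ ($c{\left(L \right)} = \frac{1}{L + \left(3 + L + L^{2}\right)} = \frac{1}{3 + L^{2} + 2 L}$)
$C{\left(w,u \right)} = u + 7 w$ ($C{\left(w,u \right)} = 7 w + u = u + 7 w$)
$C{\left(5 + 6 \cdot 5,\frac{c{\left(-7 \right)}}{-34} \right)} + 4479 = \left(\frac{1}{\left(3 + \left(-7\right)^{2} + 2 \left(-7\right)\right) \left(-34\right)} + 7 \left(5 + 6 \cdot 5\right)\right) + 4479 = \left(\frac{1}{3 + 49 - 14} \left(- \frac{1}{34}\right) + 7 \left(5 + 30\right)\right) + 4479 = \left(\frac{1}{38} \left(- \frac{1}{34}\right) + 7 \cdot 35\right) + 4479 = \left(\frac{1}{38} \left(- \frac{1}{34}\right) + 245\right) + 4479 = \left(- \frac{1}{1292} + 245\right) + 4479 = \frac{316539}{1292} + 4479 = \frac{6103407}{1292}$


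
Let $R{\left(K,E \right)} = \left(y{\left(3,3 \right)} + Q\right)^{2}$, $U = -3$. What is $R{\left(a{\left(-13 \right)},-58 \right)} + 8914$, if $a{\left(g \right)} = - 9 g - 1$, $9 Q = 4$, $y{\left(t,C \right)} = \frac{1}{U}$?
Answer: $\frac{722035}{81} \approx 8914.0$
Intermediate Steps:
$y{\left(t,C \right)} = - \frac{1}{3}$ ($y{\left(t,C \right)} = \frac{1}{-3} = - \frac{1}{3}$)
$Q = \frac{4}{9}$ ($Q = \frac{1}{9} \cdot 4 = \frac{4}{9} \approx 0.44444$)
$a{\left(g \right)} = -1 - 9 g$
$R{\left(K,E \right)} = \frac{1}{81}$ ($R{\left(K,E \right)} = \left(- \frac{1}{3} + \frac{4}{9}\right)^{2} = \left(\frac{1}{9}\right)^{2} = \frac{1}{81}$)
$R{\left(a{\left(-13 \right)},-58 \right)} + 8914 = \frac{1}{81} + 8914 = \frac{722035}{81}$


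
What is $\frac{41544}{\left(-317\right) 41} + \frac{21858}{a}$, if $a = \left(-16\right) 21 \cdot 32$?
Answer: $- \frac{121794919}{23290624} \approx -5.2294$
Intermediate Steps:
$a = -10752$ ($a = \left(-336\right) 32 = -10752$)
$\frac{41544}{\left(-317\right) 41} + \frac{21858}{a} = \frac{41544}{\left(-317\right) 41} + \frac{21858}{-10752} = \frac{41544}{-12997} + 21858 \left(- \frac{1}{10752}\right) = 41544 \left(- \frac{1}{12997}\right) - \frac{3643}{1792} = - \frac{41544}{12997} - \frac{3643}{1792} = - \frac{121794919}{23290624}$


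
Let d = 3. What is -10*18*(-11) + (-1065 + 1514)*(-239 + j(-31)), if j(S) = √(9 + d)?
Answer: -105331 + 898*√3 ≈ -1.0378e+5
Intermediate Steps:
j(S) = 2*√3 (j(S) = √(9 + 3) = √12 = 2*√3)
-10*18*(-11) + (-1065 + 1514)*(-239 + j(-31)) = -10*18*(-11) + (-1065 + 1514)*(-239 + 2*√3) = -180*(-11) + 449*(-239 + 2*√3) = 1980 + (-107311 + 898*√3) = -105331 + 898*√3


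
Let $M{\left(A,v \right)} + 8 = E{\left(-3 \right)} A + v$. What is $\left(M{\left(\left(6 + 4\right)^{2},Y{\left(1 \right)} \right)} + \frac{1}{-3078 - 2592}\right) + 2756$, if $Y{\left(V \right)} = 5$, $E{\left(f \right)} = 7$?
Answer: $\frac{19578509}{5670} \approx 3453.0$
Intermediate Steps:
$M{\left(A,v \right)} = -8 + v + 7 A$ ($M{\left(A,v \right)} = -8 + \left(7 A + v\right) = -8 + \left(v + 7 A\right) = -8 + v + 7 A$)
$\left(M{\left(\left(6 + 4\right)^{2},Y{\left(1 \right)} \right)} + \frac{1}{-3078 - 2592}\right) + 2756 = \left(\left(-8 + 5 + 7 \left(6 + 4\right)^{2}\right) + \frac{1}{-3078 - 2592}\right) + 2756 = \left(\left(-8 + 5 + 7 \cdot 10^{2}\right) + \frac{1}{-5670}\right) + 2756 = \left(\left(-8 + 5 + 7 \cdot 100\right) - \frac{1}{5670}\right) + 2756 = \left(\left(-8 + 5 + 700\right) - \frac{1}{5670}\right) + 2756 = \left(697 - \frac{1}{5670}\right) + 2756 = \frac{3951989}{5670} + 2756 = \frac{19578509}{5670}$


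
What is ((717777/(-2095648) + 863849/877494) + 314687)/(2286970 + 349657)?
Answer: 41334638642768947/346324449248546016 ≈ 0.11935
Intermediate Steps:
((717777/(-2095648) + 863849/877494) + 314687)/(2286970 + 349657) = ((717777*(-1/2095648) + 863849*(1/877494)) + 314687)/2636627 = ((-717777/2095648 + 863849/877494) + 314687)*(1/2636627) = (590239209157/919459273056 + 314687)*(1/2636627) = (289342470499382629/919459273056)*(1/2636627) = 41334638642768947/346324449248546016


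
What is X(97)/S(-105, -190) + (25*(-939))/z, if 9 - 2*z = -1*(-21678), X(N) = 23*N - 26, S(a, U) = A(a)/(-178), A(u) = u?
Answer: 27015224/7223 ≈ 3740.2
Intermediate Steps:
S(a, U) = -a/178 (S(a, U) = a/(-178) = a*(-1/178) = -a/178)
X(N) = -26 + 23*N
z = -21669/2 (z = 9/2 - (-1)*(-21678)/2 = 9/2 - ½*21678 = 9/2 - 10839 = -21669/2 ≈ -10835.)
X(97)/S(-105, -190) + (25*(-939))/z = (-26 + 23*97)/((-1/178*(-105))) + (25*(-939))/(-21669/2) = (-26 + 2231)/(105/178) - 23475*(-2/21669) = 2205*(178/105) + 15650/7223 = 3738 + 15650/7223 = 27015224/7223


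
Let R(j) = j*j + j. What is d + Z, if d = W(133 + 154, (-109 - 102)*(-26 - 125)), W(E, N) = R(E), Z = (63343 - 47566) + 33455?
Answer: 131888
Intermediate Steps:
Z = 49232 (Z = 15777 + 33455 = 49232)
R(j) = j + j² (R(j) = j² + j = j + j²)
W(E, N) = E*(1 + E)
d = 82656 (d = (133 + 154)*(1 + (133 + 154)) = 287*(1 + 287) = 287*288 = 82656)
d + Z = 82656 + 49232 = 131888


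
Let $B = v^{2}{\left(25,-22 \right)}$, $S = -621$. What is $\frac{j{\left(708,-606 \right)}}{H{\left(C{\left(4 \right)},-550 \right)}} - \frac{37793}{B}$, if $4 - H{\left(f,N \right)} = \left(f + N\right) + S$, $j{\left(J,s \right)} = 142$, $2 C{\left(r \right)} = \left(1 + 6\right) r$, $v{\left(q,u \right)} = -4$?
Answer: $- \frac{43875401}{18576} \approx -2361.9$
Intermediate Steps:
$C{\left(r \right)} = \frac{7 r}{2}$ ($C{\left(r \right)} = \frac{\left(1 + 6\right) r}{2} = \frac{7 r}{2}$)
$B = 16$ ($B = \left(-4\right)^{2} = 16$)
$H{\left(f,N \right)} = 625 - N - f$ ($H{\left(f,N \right)} = 4 - \left(\left(f + N\right) - 621\right) = 4 - \left(\left(N + f\right) - 621\right) = 4 - \left(-621 + N + f\right) = 625 - N - f$)
$\frac{j{\left(708,-606 \right)}}{H{\left(C{\left(4 \right)},-550 \right)}} - \frac{37793}{B} = \frac{142}{625 - -550 - \frac{7}{2} \cdot 4} - \frac{37793}{16} = \frac{142}{625 + 550 - 14} - \frac{37793}{16} = \frac{142}{1161} - \frac{37793}{16} = - \frac{43875401}{18576}$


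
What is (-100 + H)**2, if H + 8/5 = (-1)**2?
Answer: 253009/25 ≈ 10120.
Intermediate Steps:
H = -3/5 (H = -8/5 + (-1)**2 = -8/5 + 1 = -3/5 ≈ -0.60000)
(-100 + H)**2 = (-100 - 3/5)**2 = (-503/5)**2 = 253009/25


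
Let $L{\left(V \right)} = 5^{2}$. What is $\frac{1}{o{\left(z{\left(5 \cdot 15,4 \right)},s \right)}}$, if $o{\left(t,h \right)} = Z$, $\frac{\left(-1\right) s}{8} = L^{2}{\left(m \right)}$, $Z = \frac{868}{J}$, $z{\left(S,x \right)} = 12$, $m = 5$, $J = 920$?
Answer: $\frac{230}{217} \approx 1.0599$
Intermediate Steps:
$L{\left(V \right)} = 25$
$Z = \frac{217}{230}$ ($Z = \frac{868}{920} = 868 \cdot \frac{1}{920} = \frac{217}{230} \approx 0.94348$)
$s = -5000$ ($s = - 8 \cdot 25^{2} = \left(-8\right) 625 = -5000$)
$o{\left(t,h \right)} = \frac{217}{230}$
$\frac{1}{o{\left(z{\left(5 \cdot 15,4 \right)},s \right)}} = \frac{1}{\frac{217}{230}} = \frac{230}{217}$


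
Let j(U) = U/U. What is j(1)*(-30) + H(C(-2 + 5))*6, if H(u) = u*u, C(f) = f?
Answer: 24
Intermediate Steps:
j(U) = 1
H(u) = u²
j(1)*(-30) + H(C(-2 + 5))*6 = 1*(-30) + (-2 + 5)²*6 = -30 + 3²*6 = -30 + 9*6 = -30 + 54 = 24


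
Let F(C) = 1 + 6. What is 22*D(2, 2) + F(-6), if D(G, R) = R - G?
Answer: 7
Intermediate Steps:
F(C) = 7
22*D(2, 2) + F(-6) = 22*(2 - 1*2) + 7 = 22*(2 - 2) + 7 = 22*0 + 7 = 0 + 7 = 7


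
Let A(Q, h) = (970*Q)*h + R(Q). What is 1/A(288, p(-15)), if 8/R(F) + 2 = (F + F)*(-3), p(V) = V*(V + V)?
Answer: 865/108740879996 ≈ 7.9547e-9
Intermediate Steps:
p(V) = 2*V² (p(V) = V*(2*V) = 2*V²)
R(F) = 8/(-2 - 6*F) (R(F) = 8/(-2 + (F + F)*(-3)) = 8/(-2 + (2*F)*(-3)) = 8/(-2 - 6*F))
A(Q, h) = -4/(1 + 3*Q) + 970*Q*h (A(Q, h) = (970*Q)*h - 4/(1 + 3*Q) = 970*Q*h - 4/(1 + 3*Q) = -4/(1 + 3*Q) + 970*Q*h)
1/A(288, p(-15)) = 1/(2*(-2 + 485*288*(2*(-15)²)*(1 + 3*288))/(1 + 3*288)) = 1/(2*(-2 + 485*288*(2*225)*(1 + 864))/(1 + 864)) = 1/(2*(-2 + 485*288*450*865)/865) = 1/(2*(1/865)*(-2 + 54370440000)) = 1/(2*(1/865)*54370439998) = 1/(108740879996/865) = 865/108740879996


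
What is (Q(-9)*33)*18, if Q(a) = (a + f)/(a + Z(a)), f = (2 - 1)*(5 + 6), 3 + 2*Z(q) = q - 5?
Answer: -2376/35 ≈ -67.886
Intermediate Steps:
Z(q) = -4 + q/2 (Z(q) = -3/2 + (q - 5)/2 = -3/2 + (-5 + q)/2 = -3/2 + (-5/2 + q/2) = -4 + q/2)
f = 11 (f = 1*11 = 11)
Q(a) = (11 + a)/(-4 + 3*a/2) (Q(a) = (a + 11)/(a + (-4 + a/2)) = (11 + a)/(-4 + 3*a/2))
(Q(-9)*33)*18 = ((2*(11 - 9)/(-8 + 3*(-9)))*33)*18 = ((2*2/(-8 - 27))*33)*18 = ((2*2/(-35))*33)*18 = ((2*(-1/35)*2)*33)*18 = -4/35*33*18 = -132/35*18 = -2376/35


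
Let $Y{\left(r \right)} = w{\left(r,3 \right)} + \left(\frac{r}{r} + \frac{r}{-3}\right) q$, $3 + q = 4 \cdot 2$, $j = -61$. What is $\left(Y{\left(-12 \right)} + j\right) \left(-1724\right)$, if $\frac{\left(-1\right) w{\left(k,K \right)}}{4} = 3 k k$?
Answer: $3041136$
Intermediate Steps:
$w{\left(k,K \right)} = - 12 k^{2}$ ($w{\left(k,K \right)} = - 4 \cdot 3 k k = - 4 \cdot 3 k^{2} = - 12 k^{2}$)
$q = 5$ ($q = -3 + 4 \cdot 2 = -3 + 8 = 5$)
$Y{\left(r \right)} = 5 - 12 r^{2} - \frac{5 r}{3}$ ($Y{\left(r \right)} = - 12 r^{2} + \left(\frac{r}{r} + \frac{r}{-3}\right) 5 = - 12 r^{2} + \left(1 + r \left(- \frac{1}{3}\right)\right) 5 = - 12 r^{2} + \left(1 - \frac{r}{3}\right) 5 = - 12 r^{2} - \left(-5 + \frac{5 r}{3}\right) = 5 - 12 r^{2} - \frac{5 r}{3}$)
$\left(Y{\left(-12 \right)} + j\right) \left(-1724\right) = \left(\left(5 - 12 \left(-12\right)^{2} - -20\right) - 61\right) \left(-1724\right) = \left(\left(5 - 1728 + 20\right) - 61\right) \left(-1724\right) = \left(-1703 - 61\right) \left(-1724\right) = \left(-1764\right) \left(-1724\right) = 3041136$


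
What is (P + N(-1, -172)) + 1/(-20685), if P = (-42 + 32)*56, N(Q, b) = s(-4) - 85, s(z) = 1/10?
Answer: -5335903/8274 ≈ -644.90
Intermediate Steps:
s(z) = 1/10
N(Q, b) = -849/10 (N(Q, b) = 1/10 - 85 = -849/10)
P = -560 (P = -10*56 = -560)
(P + N(-1, -172)) + 1/(-20685) = (-560 - 849/10) + 1/(-20685) = -6449/10 - 1/20685 = -5335903/8274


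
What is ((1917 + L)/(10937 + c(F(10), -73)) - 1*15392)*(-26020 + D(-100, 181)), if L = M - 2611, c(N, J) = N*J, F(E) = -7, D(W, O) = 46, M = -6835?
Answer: 84759484745/212 ≈ 3.9981e+8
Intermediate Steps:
c(N, J) = J*N
L = -9446 (L = -6835 - 2611 = -9446)
((1917 + L)/(10937 + c(F(10), -73)) - 1*15392)*(-26020 + D(-100, 181)) = ((1917 - 9446)/(10937 - 73*(-7)) - 1*15392)*(-26020 + 46) = (-7529/(10937 + 511) - 15392)*(-25974) = (-7529/11448 - 15392)*(-25974) = -176215145/11448*(-25974) = 84759484745/212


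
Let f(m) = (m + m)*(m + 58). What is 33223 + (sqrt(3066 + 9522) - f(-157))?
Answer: 2137 + 2*sqrt(3147) ≈ 2249.2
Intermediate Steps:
f(m) = 2*m*(58 + m) (f(m) = (2*m)*(58 + m) = 2*m*(58 + m))
33223 + (sqrt(3066 + 9522) - f(-157)) = 33223 + (sqrt(3066 + 9522) - 2*(-157)*(58 - 157)) = 33223 + (sqrt(12588) - 2*(-157)*(-99)) = 33223 + (2*sqrt(3147) - 1*31086) = 33223 + (2*sqrt(3147) - 31086) = 33223 + (-31086 + 2*sqrt(3147)) = 2137 + 2*sqrt(3147)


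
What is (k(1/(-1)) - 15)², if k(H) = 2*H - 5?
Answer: 484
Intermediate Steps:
k(H) = -5 + 2*H
(k(1/(-1)) - 15)² = ((-5 + 2/(-1)) - 15)² = ((-5 + 2*(-1)) - 15)² = ((-5 - 2) - 15)² = (-7 - 15)² = (-22)² = 484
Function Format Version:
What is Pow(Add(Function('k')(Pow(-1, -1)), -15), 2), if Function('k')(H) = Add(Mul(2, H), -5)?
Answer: 484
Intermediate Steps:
Function('k')(H) = Add(-5, Mul(2, H))
Pow(Add(Function('k')(Pow(-1, -1)), -15), 2) = Pow(Add(Add(-5, Mul(2, Pow(-1, -1))), -15), 2) = Pow(Add(Add(-5, Mul(2, -1)), -15), 2) = Pow(Add(Add(-5, -2), -15), 2) = Pow(Add(-7, -15), 2) = Pow(-22, 2) = 484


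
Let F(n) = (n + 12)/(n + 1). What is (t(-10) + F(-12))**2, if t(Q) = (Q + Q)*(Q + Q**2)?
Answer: 3240000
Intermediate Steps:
F(n) = (12 + n)/(1 + n)
t(Q) = 2*Q*(Q + Q**2) (t(Q) = (2*Q)*(Q + Q**2) = 2*Q*(Q + Q**2))
(t(-10) + F(-12))**2 = (2*(-10)**2*(1 - 10) + (12 - 12)/(1 - 12))**2 = (2*100*(-9) + 0/(-11))**2 = (-1800 - 1/11*0)**2 = (-1800 + 0)**2 = (-1800)**2 = 3240000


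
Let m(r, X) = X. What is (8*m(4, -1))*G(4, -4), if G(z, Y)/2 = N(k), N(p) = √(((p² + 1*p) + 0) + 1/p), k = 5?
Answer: -16*√755/5 ≈ -87.927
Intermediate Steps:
N(p) = √(p + 1/p + p²) (N(p) = √(((p² + p) + 0) + 1/p) = √(((p + p²) + 0) + 1/p) = √((p + p²) + 1/p) = √(p + 1/p + p²))
G(z, Y) = 2*√755/5 (G(z, Y) = 2*√(5 + 1/5 + 5²) = 2*√(5 + ⅕ + 25) = 2*√(151/5) = 2*(√755/5) = 2*√755/5)
(8*m(4, -1))*G(4, -4) = (8*(-1))*(2*√755/5) = -16*√755/5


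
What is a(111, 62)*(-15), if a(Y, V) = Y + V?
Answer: -2595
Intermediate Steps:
a(Y, V) = V + Y
a(111, 62)*(-15) = (62 + 111)*(-15) = 173*(-15) = -2595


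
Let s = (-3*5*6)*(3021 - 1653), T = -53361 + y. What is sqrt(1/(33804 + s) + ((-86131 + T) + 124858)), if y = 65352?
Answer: sqrt(11238753568647)/14886 ≈ 225.21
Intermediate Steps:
T = 11991 (T = -53361 + 65352 = 11991)
s = -123120 (s = -15*6*1368 = -90*1368 = -123120)
sqrt(1/(33804 + s) + ((-86131 + T) + 124858)) = sqrt(1/(33804 - 123120) + ((-86131 + 11991) + 124858)) = sqrt(1/(-89316) + (-74140 + 124858)) = sqrt(-1/89316 + 50718) = sqrt(4529928887/89316) = sqrt(11238753568647)/14886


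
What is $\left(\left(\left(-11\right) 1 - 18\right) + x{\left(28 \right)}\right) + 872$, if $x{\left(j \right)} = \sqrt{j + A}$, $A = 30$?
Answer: $843 + \sqrt{58} \approx 850.62$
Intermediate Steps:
$x{\left(j \right)} = \sqrt{30 + j}$ ($x{\left(j \right)} = \sqrt{j + 30} = \sqrt{30 + j}$)
$\left(\left(\left(-11\right) 1 - 18\right) + x{\left(28 \right)}\right) + 872 = \left(\left(\left(-11\right) 1 - 18\right) + \sqrt{30 + 28}\right) + 872 = \left(\left(-11 - 18\right) + \sqrt{58}\right) + 872 = \left(-29 + \sqrt{58}\right) + 872 = 843 + \sqrt{58}$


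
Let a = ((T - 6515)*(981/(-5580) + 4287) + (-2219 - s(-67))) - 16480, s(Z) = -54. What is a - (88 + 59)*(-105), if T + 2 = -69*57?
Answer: -2777632415/62 ≈ -4.4801e+7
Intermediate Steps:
T = -3935 (T = -2 - 69*57 = -2 - 3933 = -3935)
a = -2778589385/62 (a = ((-3935 - 6515)*(981/(-5580) + 4287) + (-2219 - 1*(-54))) - 16480 = (-10450*(981*(-1/5580) + 4287) + (-2219 + 54)) - 16480 = (-10450*(-109/620 + 4287) - 2165) - 16480 = (-10450*2657831/620 - 2165) - 16480 = (-2777433395/62 - 2165) - 16480 = -2777567625/62 - 16480 = -2778589385/62 ≈ -4.4816e+7)
a - (88 + 59)*(-105) = -2778589385/62 - (88 + 59)*(-105) = -2778589385/62 - 147*(-105) = -2778589385/62 - 1*(-15435) = -2778589385/62 + 15435 = -2777632415/62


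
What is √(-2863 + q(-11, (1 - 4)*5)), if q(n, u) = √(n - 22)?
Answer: √(-2863 + I*√33) ≈ 0.0537 + 53.507*I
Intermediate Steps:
q(n, u) = √(-22 + n)
√(-2863 + q(-11, (1 - 4)*5)) = √(-2863 + √(-22 - 11)) = √(-2863 + √(-33)) = √(-2863 + I*√33)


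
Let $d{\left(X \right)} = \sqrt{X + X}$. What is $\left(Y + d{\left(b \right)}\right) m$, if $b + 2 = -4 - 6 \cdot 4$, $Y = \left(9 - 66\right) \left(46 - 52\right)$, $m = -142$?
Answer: $-48564 - 284 i \sqrt{15} \approx -48564.0 - 1099.9 i$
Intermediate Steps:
$Y = 342$ ($Y = \left(-57\right) \left(-6\right) = 342$)
$b = -30$ ($b = -2 - \left(4 + 6 \cdot 4\right) = -2 - 28 = -30$)
$d{\left(X \right)} = \sqrt{2} \sqrt{X}$ ($d{\left(X \right)} = \sqrt{2 X} = \sqrt{2} \sqrt{X}$)
$\left(Y + d{\left(b \right)}\right) m = \left(342 + \sqrt{2} \sqrt{-30}\right) \left(-142\right) = \left(342 + \sqrt{2} i \sqrt{30}\right) \left(-142\right) = \left(342 + 2 i \sqrt{15}\right) \left(-142\right) = -48564 - 284 i \sqrt{15}$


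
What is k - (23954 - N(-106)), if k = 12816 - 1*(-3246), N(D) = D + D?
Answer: -8104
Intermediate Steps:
N(D) = 2*D
k = 16062 (k = 12816 + 3246 = 16062)
k - (23954 - N(-106)) = 16062 - (23954 - 2*(-106)) = 16062 - (23954 - 1*(-212)) = 16062 - (23954 + 212) = 16062 - 1*24166 = 16062 - 24166 = -8104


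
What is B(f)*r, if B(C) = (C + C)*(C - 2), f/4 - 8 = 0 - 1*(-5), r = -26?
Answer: -135200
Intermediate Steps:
f = 52 (f = 32 + 4*(0 - 1*(-5)) = 32 + 4*(0 + 5) = 32 + 4*5 = 32 + 20 = 52)
B(C) = 2*C*(-2 + C) (B(C) = (2*C)*(-2 + C) = 2*C*(-2 + C))
B(f)*r = (2*52*(-2 + 52))*(-26) = (2*52*50)*(-26) = 5200*(-26) = -135200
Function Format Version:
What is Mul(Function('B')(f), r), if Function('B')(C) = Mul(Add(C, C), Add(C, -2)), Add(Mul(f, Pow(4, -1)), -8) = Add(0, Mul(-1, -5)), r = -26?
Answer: -135200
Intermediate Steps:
f = 52 (f = Add(32, Mul(4, Add(0, Mul(-1, -5)))) = Add(32, Mul(4, Add(0, 5))) = Add(32, Mul(4, 5)) = Add(32, 20) = 52)
Function('B')(C) = Mul(2, C, Add(-2, C)) (Function('B')(C) = Mul(Mul(2, C), Add(-2, C)) = Mul(2, C, Add(-2, C)))
Mul(Function('B')(f), r) = Mul(Mul(2, 52, Add(-2, 52)), -26) = Mul(Mul(2, 52, 50), -26) = Mul(5200, -26) = -135200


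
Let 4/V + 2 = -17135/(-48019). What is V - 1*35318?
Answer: -2786888230/78903 ≈ -35320.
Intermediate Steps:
V = -192076/78903 (V = 4/(-2 - 17135/(-48019)) = 4/(-2 - 17135*(-1/48019)) = 4/(-2 + 17135/48019) = 4/(-78903/48019) = 4*(-48019/78903) = -192076/78903 ≈ -2.4343)
V - 1*35318 = -192076/78903 - 1*35318 = -192076/78903 - 35318 = -2786888230/78903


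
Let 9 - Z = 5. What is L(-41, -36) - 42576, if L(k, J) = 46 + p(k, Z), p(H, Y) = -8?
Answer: -42538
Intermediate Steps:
Z = 4 (Z = 9 - 1*5 = 9 - 5 = 4)
L(k, J) = 38 (L(k, J) = 46 - 8 = 38)
L(-41, -36) - 42576 = 38 - 42576 = -42538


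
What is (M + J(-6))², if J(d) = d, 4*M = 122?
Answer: 2401/4 ≈ 600.25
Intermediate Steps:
M = 61/2 (M = (¼)*122 = 61/2 ≈ 30.500)
(M + J(-6))² = (61/2 - 6)² = (49/2)² = 2401/4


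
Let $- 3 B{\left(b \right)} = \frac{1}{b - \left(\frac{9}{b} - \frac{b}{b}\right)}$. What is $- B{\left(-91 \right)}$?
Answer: $- \frac{91}{24543} \approx -0.0037078$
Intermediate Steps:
$B{\left(b \right)} = - \frac{1}{3 \left(1 + b - \frac{9}{b}\right)}$ ($B{\left(b \right)} = - \frac{1}{3 \left(b - \left(\frac{9}{b} - \frac{b}{b}\right)\right)} = - \frac{1}{3 \left(b + \left(1 - \frac{9}{b}\right)\right)} = - \frac{1}{3 \left(1 + b - \frac{9}{b}\right)}$)
$- B{\left(-91 \right)} = - \frac{\left(-1\right) \left(-91\right)}{-27 + 3 \left(-91\right) + 3 \left(-91\right)^{2}} = - \frac{\left(-1\right) \left(-91\right)}{-27 - 273 + 3 \cdot 8281} = - \frac{\left(-1\right) \left(-91\right)}{-27 - 273 + 24843} = - \frac{\left(-1\right) \left(-91\right)}{24543} = \left(-1\right) \frac{91}{24543} = - \frac{91}{24543}$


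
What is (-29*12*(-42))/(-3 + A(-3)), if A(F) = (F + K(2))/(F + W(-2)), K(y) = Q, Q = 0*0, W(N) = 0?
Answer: -7308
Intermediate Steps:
Q = 0
K(y) = 0
A(F) = 1 (A(F) = (F + 0)/(F + 0) = F/F = 1)
(-29*12*(-42))/(-3 + A(-3)) = (-29*12*(-42))/(-3 + 1) = -348*(-42)/(-2) = 14616*(-½) = -7308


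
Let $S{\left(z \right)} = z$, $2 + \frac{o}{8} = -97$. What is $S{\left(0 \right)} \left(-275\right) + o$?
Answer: $-792$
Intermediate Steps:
$o = -792$ ($o = -16 + 8 \left(-97\right) = -16 - 776 = -792$)
$S{\left(0 \right)} \left(-275\right) + o = 0 \left(-275\right) - 792 = 0 - 792 = -792$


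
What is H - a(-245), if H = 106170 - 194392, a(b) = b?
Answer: -87977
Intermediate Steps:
H = -88222
H - a(-245) = -88222 - 1*(-245) = -88222 + 245 = -87977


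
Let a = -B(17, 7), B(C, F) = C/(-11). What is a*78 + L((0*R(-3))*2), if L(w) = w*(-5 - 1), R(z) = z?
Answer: 1326/11 ≈ 120.55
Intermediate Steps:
B(C, F) = -C/11 (B(C, F) = C*(-1/11) = -C/11)
L(w) = -6*w (L(w) = w*(-6) = -6*w)
a = 17/11 (a = -(-1)*17/11 = -1*(-17/11) = 17/11 ≈ 1.5455)
a*78 + L((0*R(-3))*2) = (17/11)*78 - 6*0*(-3)*2 = 1326/11 - 0*2 = 1326/11 - 6*0 = 1326/11 + 0 = 1326/11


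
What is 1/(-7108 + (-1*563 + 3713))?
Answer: -1/3958 ≈ -0.00025265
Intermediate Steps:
1/(-7108 + (-1*563 + 3713)) = 1/(-7108 + (-563 + 3713)) = 1/(-7108 + 3150) = 1/(-3958) = -1/3958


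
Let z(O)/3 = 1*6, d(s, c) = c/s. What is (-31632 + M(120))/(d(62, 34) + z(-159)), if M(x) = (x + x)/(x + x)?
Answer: -980561/575 ≈ -1705.3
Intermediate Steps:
M(x) = 1 (M(x) = (2*x)/((2*x)) = (2*x)*(1/(2*x)) = 1)
z(O) = 18 (z(O) = 3*(1*6) = 3*6 = 18)
(-31632 + M(120))/(d(62, 34) + z(-159)) = (-31632 + 1)/(34/62 + 18) = -31631/(34*(1/62) + 18) = -31631/(17/31 + 18) = -31631/575/31 = -31631*31/575 = -980561/575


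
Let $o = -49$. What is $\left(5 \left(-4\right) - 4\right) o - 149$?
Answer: $1027$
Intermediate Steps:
$\left(5 \left(-4\right) - 4\right) o - 149 = \left(5 \left(-4\right) - 4\right) \left(-49\right) - 149 = \left(-20 - 4\right) \left(-49\right) - 149 = \left(-24\right) \left(-49\right) - 149 = 1176 - 149 = 1027$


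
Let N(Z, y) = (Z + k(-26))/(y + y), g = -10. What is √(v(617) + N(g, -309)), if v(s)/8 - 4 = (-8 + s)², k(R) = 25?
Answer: 5*√5036440234/206 ≈ 1722.5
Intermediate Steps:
N(Z, y) = (25 + Z)/(2*y) (N(Z, y) = (Z + 25)/(y + y) = (25 + Z)/((2*y)) = (25 + Z)*(1/(2*y)) = (25 + Z)/(2*y))
v(s) = 32 + 8*(-8 + s)²
√(v(617) + N(g, -309)) = √((32 + 8*(-8 + 617)²) + (½)*(25 - 10)/(-309)) = √((32 + 8*609²) + (½)*(-1/309)*15) = √((32 + 8*370881) - 5/206) = √((32 + 2967048) - 5/206) = √(2967080 - 5/206) = √(611218475/206) = 5*√5036440234/206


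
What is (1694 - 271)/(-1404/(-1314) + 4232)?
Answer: 103879/309014 ≈ 0.33616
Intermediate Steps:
(1694 - 271)/(-1404/(-1314) + 4232) = 1423/(-1404*(-1/1314) + 4232) = 1423/(78/73 + 4232) = 1423/(309014/73) = 1423*(73/309014) = 103879/309014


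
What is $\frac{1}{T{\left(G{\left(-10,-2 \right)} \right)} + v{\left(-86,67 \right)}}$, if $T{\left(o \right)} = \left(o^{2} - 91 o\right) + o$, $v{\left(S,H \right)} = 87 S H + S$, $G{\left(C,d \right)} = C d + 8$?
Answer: $- \frac{1}{503116} \approx -1.9876 \cdot 10^{-6}$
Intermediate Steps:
$G{\left(C,d \right)} = 8 + C d$
$v{\left(S,H \right)} = S + 87 H S$ ($v{\left(S,H \right)} = 87 H S + S = S + 87 H S$)
$T{\left(o \right)} = o^{2} - 90 o$
$\frac{1}{T{\left(G{\left(-10,-2 \right)} \right)} + v{\left(-86,67 \right)}} = \frac{1}{\left(8 - -20\right) \left(-90 + \left(8 - -20\right)\right) - 86 \left(1 + 87 \cdot 67\right)} = \frac{1}{\left(8 + 20\right) \left(-90 + \left(8 + 20\right)\right) - 86 \left(1 + 5829\right)} = \frac{1}{28 \left(-90 + 28\right) - 501380} = \frac{1}{28 \left(-62\right) - 501380} = \frac{1}{-1736 - 501380} = \frac{1}{-503116} = - \frac{1}{503116}$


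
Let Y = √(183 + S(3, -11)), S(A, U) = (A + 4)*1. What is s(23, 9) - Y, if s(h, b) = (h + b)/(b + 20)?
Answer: 32/29 - √190 ≈ -12.681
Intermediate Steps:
S(A, U) = 4 + A (S(A, U) = (4 + A)*1 = 4 + A)
s(h, b) = (b + h)/(20 + b)
Y = √190 (Y = √(183 + (4 + 3)) = √(183 + 7) = √190 ≈ 13.784)
s(23, 9) - Y = (9 + 23)/(20 + 9) - √190 = 32/29 - √190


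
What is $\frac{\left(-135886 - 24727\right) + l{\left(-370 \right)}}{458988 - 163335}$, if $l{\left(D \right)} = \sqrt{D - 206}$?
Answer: $- \frac{160613}{295653} + \frac{8 i}{98551} \approx -0.54325 + 8.1176 \cdot 10^{-5} i$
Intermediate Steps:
$l{\left(D \right)} = \sqrt{-206 + D}$
$\frac{\left(-135886 - 24727\right) + l{\left(-370 \right)}}{458988 - 163335} = \frac{\left(-135886 - 24727\right) + \sqrt{-206 - 370}}{458988 - 163335} = \frac{\left(-135886 - 24727\right) + \sqrt{-576}}{295653} = \left(-160613 + 24 i\right) \frac{1}{295653} = - \frac{160613}{295653} + \frac{8 i}{98551}$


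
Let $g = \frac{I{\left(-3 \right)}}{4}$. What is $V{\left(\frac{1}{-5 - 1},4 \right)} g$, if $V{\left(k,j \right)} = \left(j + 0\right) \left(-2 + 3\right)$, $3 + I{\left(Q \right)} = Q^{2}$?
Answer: $6$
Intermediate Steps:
$I{\left(Q \right)} = -3 + Q^{2}$
$V{\left(k,j \right)} = j$ ($V{\left(k,j \right)} = j 1 = j$)
$g = \frac{3}{2}$ ($g = \frac{-3 + \left(-3\right)^{2}}{4} = \left(-3 + 9\right) \frac{1}{4} = 6 \cdot \frac{1}{4} = \frac{3}{2} \approx 1.5$)
$V{\left(\frac{1}{-5 - 1},4 \right)} g = 4 \cdot \frac{3}{2} = 6$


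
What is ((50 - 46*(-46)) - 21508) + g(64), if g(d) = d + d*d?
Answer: -15182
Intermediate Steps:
g(d) = d + d²
((50 - 46*(-46)) - 21508) + g(64) = ((50 - 46*(-46)) - 21508) + 64*(1 + 64) = ((50 + 2116) - 21508) + 64*65 = (2166 - 21508) + 4160 = -19342 + 4160 = -15182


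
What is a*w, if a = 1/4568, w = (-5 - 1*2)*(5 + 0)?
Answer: -35/4568 ≈ -0.0076620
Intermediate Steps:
w = -35 (w = (-5 - 2)*5 = -7*5 = -35)
a = 1/4568 ≈ 0.00021891
a*w = (1/4568)*(-35) = -35/4568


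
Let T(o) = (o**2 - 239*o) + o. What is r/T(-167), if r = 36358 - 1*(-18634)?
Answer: 54992/67635 ≈ 0.81307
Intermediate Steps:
T(o) = o**2 - 238*o
r = 54992 (r = 36358 + 18634 = 54992)
r/T(-167) = 54992/((-167*(-238 - 167))) = 54992/((-167*(-405))) = 54992/67635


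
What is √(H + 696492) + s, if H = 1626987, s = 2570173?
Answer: 2570173 + √2323479 ≈ 2.5717e+6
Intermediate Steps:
√(H + 696492) + s = √(1626987 + 696492) + 2570173 = √2323479 + 2570173 = 2570173 + √2323479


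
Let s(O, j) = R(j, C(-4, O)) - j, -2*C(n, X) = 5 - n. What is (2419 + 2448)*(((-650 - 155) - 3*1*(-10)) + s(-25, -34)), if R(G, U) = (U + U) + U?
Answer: -7344303/2 ≈ -3.6722e+6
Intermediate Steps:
C(n, X) = -5/2 + n/2 (C(n, X) = -(5 - n)/2 = -5/2 + n/2)
R(G, U) = 3*U (R(G, U) = 2*U + U = 3*U)
s(O, j) = -27/2 - j (s(O, j) = 3*(-5/2 + (½)*(-4)) - j = 3*(-5/2 - 2) - j = 3*(-9/2) - j = -27/2 - j)
(2419 + 2448)*(((-650 - 155) - 3*1*(-10)) + s(-25, -34)) = (2419 + 2448)*(((-650 - 155) - 3*1*(-10)) + (-27/2 - 1*(-34))) = 4867*((-805 - 3*(-10)) + (-27/2 + 34)) = 4867*((-805 + 30) + 41/2) = 4867*(-775 + 41/2) = 4867*(-1509/2) = -7344303/2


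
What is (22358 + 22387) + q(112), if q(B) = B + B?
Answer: 44969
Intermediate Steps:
q(B) = 2*B
(22358 + 22387) + q(112) = (22358 + 22387) + 2*112 = 44745 + 224 = 44969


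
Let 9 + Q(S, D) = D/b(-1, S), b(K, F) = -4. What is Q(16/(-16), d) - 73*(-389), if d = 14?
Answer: 56769/2 ≈ 28385.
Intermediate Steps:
Q(S, D) = -9 - D/4 (Q(S, D) = -9 + D/(-4) = -9 + D*(-¼) = -9 - D/4)
Q(16/(-16), d) - 73*(-389) = (-9 - ¼*14) - 73*(-389) = (-9 - 7/2) + 28397 = -25/2 + 28397 = 56769/2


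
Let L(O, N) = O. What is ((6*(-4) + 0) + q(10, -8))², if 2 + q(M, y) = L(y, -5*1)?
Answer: 1156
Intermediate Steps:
q(M, y) = -2 + y
((6*(-4) + 0) + q(10, -8))² = ((6*(-4) + 0) + (-2 - 8))² = ((-24 + 0) - 10)² = (-24 - 10)² = (-34)² = 1156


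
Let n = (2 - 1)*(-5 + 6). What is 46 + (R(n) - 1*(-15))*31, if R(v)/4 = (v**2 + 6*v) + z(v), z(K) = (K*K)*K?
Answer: 1503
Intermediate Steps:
z(K) = K**3 (z(K) = K**2*K = K**3)
n = 1 (n = 1*1 = 1)
R(v) = 4*v**2 + 4*v**3 + 24*v (R(v) = 4*((v**2 + 6*v) + v**3) = 4*(v**2 + v**3 + 6*v) = 4*v**2 + 4*v**3 + 24*v)
46 + (R(n) - 1*(-15))*31 = 46 + (4*1*(6 + 1 + 1**2) - 1*(-15))*31 = 46 + (4*1*(6 + 1 + 1) + 15)*31 = 46 + (4*1*8 + 15)*31 = 46 + (32 + 15)*31 = 46 + 47*31 = 46 + 1457 = 1503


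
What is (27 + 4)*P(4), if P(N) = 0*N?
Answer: 0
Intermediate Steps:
P(N) = 0
(27 + 4)*P(4) = (27 + 4)*0 = 31*0 = 0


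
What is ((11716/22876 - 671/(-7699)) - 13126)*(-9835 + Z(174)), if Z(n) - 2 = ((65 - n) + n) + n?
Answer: 5544555062395284/44030581 ≈ 1.2593e+8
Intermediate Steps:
Z(n) = 67 + n (Z(n) = 2 + (((65 - n) + n) + n) = 2 + (65 + n) = 67 + n)
((11716/22876 - 671/(-7699)) - 13126)*(-9835 + Z(174)) = ((11716/22876 - 671/(-7699)) - 13126)*(-9835 + (67 + 174)) = ((11716*(1/22876) - 671*(-1/7699)) - 13126)*(-9835 + 241) = ((2929/5719 + 671/7699) - 13126)*(-9594) = (26387820/44030581 - 13126)*(-9594) = -577919018386/44030581*(-9594) = 5544555062395284/44030581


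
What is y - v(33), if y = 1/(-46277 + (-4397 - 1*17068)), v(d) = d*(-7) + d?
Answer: 13412915/67742 ≈ 198.00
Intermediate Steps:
v(d) = -6*d (v(d) = -7*d + d = -6*d)
y = -1/67742 (y = 1/(-46277 + (-4397 - 17068)) = 1/(-46277 - 21465) = 1/(-67742) = -1/67742 ≈ -1.4762e-5)
y - v(33) = -1/67742 - (-6)*33 = -1/67742 - 1*(-198) = -1/67742 + 198 = 13412915/67742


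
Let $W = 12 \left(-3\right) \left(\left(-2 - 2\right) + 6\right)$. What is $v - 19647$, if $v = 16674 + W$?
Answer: $-3045$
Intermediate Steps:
$W = -72$ ($W = - 36 \left(-4 + 6\right) = \left(-36\right) 2 = -72$)
$v = 16602$ ($v = 16674 - 72 = 16602$)
$v - 19647 = 16602 - 19647 = -3045$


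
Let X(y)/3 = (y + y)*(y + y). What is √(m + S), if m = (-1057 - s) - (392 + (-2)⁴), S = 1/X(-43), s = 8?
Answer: I*√98048769/258 ≈ 38.38*I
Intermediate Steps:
X(y) = 12*y² (X(y) = 3*((y + y)*(y + y)) = 3*((2*y)*(2*y)) = 3*(4*y²) = 12*y²)
S = 1/22188 (S = 1/(12*(-43)²) = 1/(12*1849) = 1/22188 ≈ 4.5069e-5)
m = -1473 (m = (-1057 - 1*8) - (392 + (-2)⁴) = (-1057 - 8) - (392 + 16) = -1065 - 1*408 = -1065 - 408 = -1473)
√(m + S) = √(-1473 + 1/22188) = √(-32682923/22188) = I*√98048769/258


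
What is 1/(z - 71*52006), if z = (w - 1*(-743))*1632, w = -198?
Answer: -1/2802986 ≈ -3.5676e-7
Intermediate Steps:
z = 889440 (z = (-198 - 1*(-743))*1632 = (-198 + 743)*1632 = 545*1632 = 889440)
1/(z - 71*52006) = 1/(889440 - 71*52006) = 1/(889440 - 3692426) = 1/(-2802986) = -1/2802986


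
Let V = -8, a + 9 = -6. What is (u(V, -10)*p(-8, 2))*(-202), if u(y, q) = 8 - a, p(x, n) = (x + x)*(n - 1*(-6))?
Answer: 594688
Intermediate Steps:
a = -15 (a = -9 - 6 = -15)
p(x, n) = 2*x*(6 + n) (p(x, n) = (2*x)*(n + 6) = (2*x)*(6 + n) = 2*x*(6 + n))
u(y, q) = 23 (u(y, q) = 8 - 1*(-15) = 8 + 15 = 23)
(u(V, -10)*p(-8, 2))*(-202) = (23*(2*(-8)*(6 + 2)))*(-202) = (23*(2*(-8)*8))*(-202) = (23*(-128))*(-202) = -2944*(-202) = 594688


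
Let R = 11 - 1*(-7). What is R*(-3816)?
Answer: -68688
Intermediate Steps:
R = 18 (R = 11 + 7 = 18)
R*(-3816) = 18*(-3816) = -68688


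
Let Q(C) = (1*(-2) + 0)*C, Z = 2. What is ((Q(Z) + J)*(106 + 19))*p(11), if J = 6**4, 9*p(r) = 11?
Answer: 1776500/9 ≈ 1.9739e+5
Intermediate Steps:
p(r) = 11/9 (p(r) = (1/9)*11 = 11/9)
Q(C) = -2*C (Q(C) = (-2 + 0)*C = -2*C)
J = 1296
((Q(Z) + J)*(106 + 19))*p(11) = ((-2*2 + 1296)*(106 + 19))*(11/9) = ((-4 + 1296)*125)*(11/9) = (1292*125)*(11/9) = 161500*(11/9) = 1776500/9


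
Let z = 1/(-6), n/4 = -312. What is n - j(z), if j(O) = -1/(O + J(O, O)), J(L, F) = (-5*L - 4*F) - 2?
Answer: -2499/2 ≈ -1249.5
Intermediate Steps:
n = -1248 (n = 4*(-312) = -1248)
z = -1/6 ≈ -0.16667
J(L, F) = -2 - 5*L - 4*F
j(O) = -1/(-2 - 8*O) (j(O) = -1/(O + (-2 - 5*O - 4*O)) = -1/(O + (-2 - 9*O)) = -1/(-2 - 8*O))
n - j(z) = -1248 - 1/(2*(1 + 4*(-1/6))) = -1248 - 1/(2*(1 - 2/3)) = -1248 - 1/(2*1/3) = -1248 - 3/2 = -2499/2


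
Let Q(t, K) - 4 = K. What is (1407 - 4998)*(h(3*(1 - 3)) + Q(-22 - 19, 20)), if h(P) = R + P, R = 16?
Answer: -122094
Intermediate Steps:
Q(t, K) = 4 + K
h(P) = 16 + P
(1407 - 4998)*(h(3*(1 - 3)) + Q(-22 - 19, 20)) = (1407 - 4998)*((16 + 3*(1 - 3)) + (4 + 20)) = -3591*((16 + 3*(-2)) + 24) = -3591*((16 - 6) + 24) = -3591*(10 + 24) = -3591*34 = -122094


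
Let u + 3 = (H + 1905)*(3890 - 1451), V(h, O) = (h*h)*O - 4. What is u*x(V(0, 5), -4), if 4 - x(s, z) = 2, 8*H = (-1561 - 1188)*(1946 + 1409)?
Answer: -22457470569/4 ≈ -5.6144e+9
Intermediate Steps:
H = -9222895/8 (H = ((-1561 - 1188)*(1946 + 1409))/8 = (-2749*3355)/8 = (⅛)*(-9222895) = -9222895/8 ≈ -1.1529e+6)
V(h, O) = -4 + O*h² (V(h, O) = h²*O - 4 = O*h² - 4 = -4 + O*h²)
x(s, z) = 2 (x(s, z) = 4 - 1*2 = 4 - 2 = 2)
u = -22457470569/8 (u = -3 + (-9222895/8 + 1905)*(3890 - 1451) = -3 - 9207655/8*2439 = -3 - 22457470545/8 = -22457470569/8 ≈ -2.8072e+9)
u*x(V(0, 5), -4) = -22457470569/8*2 = -22457470569/4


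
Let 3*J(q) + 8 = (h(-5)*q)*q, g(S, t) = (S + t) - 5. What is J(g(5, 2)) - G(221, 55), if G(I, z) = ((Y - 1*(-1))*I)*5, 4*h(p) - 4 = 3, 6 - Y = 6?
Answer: -3316/3 ≈ -1105.3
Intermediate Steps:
Y = 0 (Y = 6 - 1*6 = 6 - 6 = 0)
h(p) = 7/4 (h(p) = 1 + (¼)*3 = 1 + ¾ = 7/4)
g(S, t) = -5 + S + t
G(I, z) = 5*I (G(I, z) = ((0 - 1*(-1))*I)*5 = ((0 + 1)*I)*5 = (1*I)*5 = I*5 = 5*I)
J(q) = -8/3 + 7*q²/12 (J(q) = -8/3 + ((7*q/4)*q)/3 = -8/3 + (7*q²/4)/3 = -8/3 + 7*q²/12)
J(g(5, 2)) - G(221, 55) = (-8/3 + 7*(-5 + 5 + 2)²/12) - 5*221 = (-8/3 + (7/12)*2²) - 1*1105 = (-8/3 + (7/12)*4) - 1105 = (-8/3 + 7/3) - 1105 = -⅓ - 1105 = -3316/3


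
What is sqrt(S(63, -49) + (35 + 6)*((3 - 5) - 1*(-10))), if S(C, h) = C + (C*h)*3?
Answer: I*sqrt(8870) ≈ 94.181*I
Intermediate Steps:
S(C, h) = C + 3*C*h
sqrt(S(63, -49) + (35 + 6)*((3 - 5) - 1*(-10))) = sqrt(63*(1 + 3*(-49)) + (35 + 6)*((3 - 5) - 1*(-10))) = sqrt(63*(1 - 147) + 41*(-2 + 10)) = sqrt(63*(-146) + 41*8) = sqrt(-9198 + 328) = sqrt(-8870) = I*sqrt(8870)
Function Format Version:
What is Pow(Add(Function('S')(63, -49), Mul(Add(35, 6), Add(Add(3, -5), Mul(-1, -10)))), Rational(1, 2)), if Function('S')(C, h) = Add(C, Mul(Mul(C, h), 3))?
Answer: Mul(I, Pow(8870, Rational(1, 2))) ≈ Mul(94.181, I)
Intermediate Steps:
Function('S')(C, h) = Add(C, Mul(3, C, h))
Pow(Add(Function('S')(63, -49), Mul(Add(35, 6), Add(Add(3, -5), Mul(-1, -10)))), Rational(1, 2)) = Pow(Add(Mul(63, Add(1, Mul(3, -49))), Mul(Add(35, 6), Add(Add(3, -5), Mul(-1, -10)))), Rational(1, 2)) = Pow(Add(Mul(63, Add(1, -147)), Mul(41, Add(-2, 10))), Rational(1, 2)) = Pow(Add(Mul(63, -146), Mul(41, 8)), Rational(1, 2)) = Pow(Add(-9198, 328), Rational(1, 2)) = Pow(-8870, Rational(1, 2)) = Mul(I, Pow(8870, Rational(1, 2)))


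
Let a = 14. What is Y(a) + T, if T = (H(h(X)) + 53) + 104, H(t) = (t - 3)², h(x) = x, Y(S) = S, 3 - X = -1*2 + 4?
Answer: 175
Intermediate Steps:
X = 1 (X = 3 - (-1*2 + 4) = 3 - (-2 + 4) = 3 - 1*2 = 3 - 2 = 1)
H(t) = (-3 + t)²
T = 161 (T = ((-3 + 1)² + 53) + 104 = ((-2)² + 53) + 104 = (4 + 53) + 104 = 57 + 104 = 161)
Y(a) + T = 14 + 161 = 175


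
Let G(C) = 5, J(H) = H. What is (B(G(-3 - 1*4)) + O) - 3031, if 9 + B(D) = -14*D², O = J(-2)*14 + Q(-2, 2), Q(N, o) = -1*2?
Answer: -3420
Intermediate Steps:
Q(N, o) = -2
O = -30 (O = -2*14 - 2 = -28 - 2 = -30)
B(D) = -9 - 14*D²
(B(G(-3 - 1*4)) + O) - 3031 = ((-9 - 14*5²) - 30) - 3031 = ((-9 - 14*25) - 30) - 3031 = ((-9 - 350) - 30) - 3031 = (-359 - 30) - 3031 = -389 - 3031 = -3420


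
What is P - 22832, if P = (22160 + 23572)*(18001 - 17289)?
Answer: 32538352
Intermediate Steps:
P = 32561184 (P = 45732*712 = 32561184)
P - 22832 = 32561184 - 22832 = 32538352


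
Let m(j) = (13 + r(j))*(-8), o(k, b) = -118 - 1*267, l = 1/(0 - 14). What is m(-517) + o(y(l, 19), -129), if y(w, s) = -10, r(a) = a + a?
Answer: 7783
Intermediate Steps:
r(a) = 2*a
l = -1/14 (l = 1/(-14) = -1/14 ≈ -0.071429)
o(k, b) = -385 (o(k, b) = -118 - 267 = -385)
m(j) = -104 - 16*j (m(j) = (13 + 2*j)*(-8) = -104 - 16*j)
m(-517) + o(y(l, 19), -129) = (-104 - 16*(-517)) - 385 = (-104 + 8272) - 385 = 8168 - 385 = 7783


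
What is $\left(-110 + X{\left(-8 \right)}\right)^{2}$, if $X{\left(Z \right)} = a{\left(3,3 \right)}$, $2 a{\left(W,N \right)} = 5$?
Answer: $\frac{46225}{4} \approx 11556.0$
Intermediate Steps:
$a{\left(W,N \right)} = \frac{5}{2}$ ($a{\left(W,N \right)} = \frac{1}{2} \cdot 5 = \frac{5}{2}$)
$X{\left(Z \right)} = \frac{5}{2}$
$\left(-110 + X{\left(-8 \right)}\right)^{2} = \left(-110 + \frac{5}{2}\right)^{2} = \left(- \frac{215}{2}\right)^{2} = \frac{46225}{4}$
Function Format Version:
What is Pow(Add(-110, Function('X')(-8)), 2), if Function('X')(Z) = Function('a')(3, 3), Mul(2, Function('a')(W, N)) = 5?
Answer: Rational(46225, 4) ≈ 11556.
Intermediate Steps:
Function('a')(W, N) = Rational(5, 2) (Function('a')(W, N) = Mul(Rational(1, 2), 5) = Rational(5, 2))
Function('X')(Z) = Rational(5, 2)
Pow(Add(-110, Function('X')(-8)), 2) = Pow(Add(-110, Rational(5, 2)), 2) = Pow(Rational(-215, 2), 2) = Rational(46225, 4)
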